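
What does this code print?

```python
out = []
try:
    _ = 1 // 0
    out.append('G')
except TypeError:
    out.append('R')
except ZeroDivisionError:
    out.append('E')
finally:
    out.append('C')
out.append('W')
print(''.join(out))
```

Execution trace: 'E' (except ZeroDivisionError) → 'C' (finally) → 'W' (after the try/except). Output: ECW

Answer: ECW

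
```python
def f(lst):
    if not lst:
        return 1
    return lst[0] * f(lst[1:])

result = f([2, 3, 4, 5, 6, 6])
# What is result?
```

Product over [2, 3, 4, 5, 6, 6] = 2 * 3 * 4 * 5 * 6 * 6 = 4320

Answer: 4320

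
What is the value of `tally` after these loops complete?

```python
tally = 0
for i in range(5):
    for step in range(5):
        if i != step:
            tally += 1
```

5² - 5 (exclude diagonal)
`tally` takes the values: 0 → 1 → 2 → 3 → 4 → 5 → 6 → 7 → 8 → 9 → 10 → 11 → 12 → 13 → 14 → 15 → 16 → 17 → 18 → 19 → 20

Answer: 20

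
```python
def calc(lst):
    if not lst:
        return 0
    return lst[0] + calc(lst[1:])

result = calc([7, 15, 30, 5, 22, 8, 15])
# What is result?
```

7 + 15 + 30 + 5 + 22 + 8 + 15 + 0 = 102

Answer: 102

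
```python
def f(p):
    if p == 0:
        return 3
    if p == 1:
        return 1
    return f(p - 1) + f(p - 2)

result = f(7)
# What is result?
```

Build up from base cases: f(0)=3, f(1)=1, f(2)=4, f(3)=5, f(4)=9, f(5)=14, f(6)=23, ..., f(7)=37

Answer: 37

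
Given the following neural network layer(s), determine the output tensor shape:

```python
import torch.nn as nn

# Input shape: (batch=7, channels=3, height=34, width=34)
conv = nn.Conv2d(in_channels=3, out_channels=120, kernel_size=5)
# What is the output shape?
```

Input: (7, 3, 34, 34) -> Output: (7, 120, 30, 30)

Answer: (7, 120, 30, 30)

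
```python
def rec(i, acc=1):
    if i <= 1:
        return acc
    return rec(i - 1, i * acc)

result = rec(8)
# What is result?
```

Accumulator trace (n, acc): (8, 1) -> (7, 8) -> (6, 56) -> (5, 336) -> (4, 1680) -> (3, 6720) -> (2, 20160) -> (1, 40320) -> return 40320

Answer: 40320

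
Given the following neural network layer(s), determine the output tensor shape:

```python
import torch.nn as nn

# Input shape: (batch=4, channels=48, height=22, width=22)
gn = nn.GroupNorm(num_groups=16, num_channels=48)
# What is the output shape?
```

Input: (4, 48, 22, 22) -> Output: (4, 48, 22, 22)

Answer: (4, 48, 22, 22)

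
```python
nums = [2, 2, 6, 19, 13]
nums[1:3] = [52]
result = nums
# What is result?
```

Trace:
`nums = [2, 2, 6, 19, 13]` → nums = [2, 2, 6, 19, 13]
`nums[1:3] = [52]` → nums = [2, 52, 19, 13]
`result = nums` → result = [2, 52, 19, 13]
So result = [2, 52, 19, 13]

Answer: [2, 52, 19, 13]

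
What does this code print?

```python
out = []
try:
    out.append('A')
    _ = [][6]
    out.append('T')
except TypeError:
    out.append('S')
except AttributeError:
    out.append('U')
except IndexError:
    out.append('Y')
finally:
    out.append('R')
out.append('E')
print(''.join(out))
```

Execution trace: 'A' (try body) → 'Y' (except IndexError) → 'R' (finally) → 'E' (after the try/except). Output: AYRE

Answer: AYRE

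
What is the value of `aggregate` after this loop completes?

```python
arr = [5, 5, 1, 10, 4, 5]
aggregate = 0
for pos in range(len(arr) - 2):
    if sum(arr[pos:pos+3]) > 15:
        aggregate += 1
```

Count windows with sum > 15
`aggregate` takes the values: 0 → 1 → 2

Answer: 2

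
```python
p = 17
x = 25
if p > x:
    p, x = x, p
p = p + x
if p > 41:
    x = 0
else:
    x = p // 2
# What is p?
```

Trace:
`p = 17` → p = 17
`x = 25` → x = 25
`if p > x: ...` → p > x is False → no variable changes
`p = p + x` → p = 42
`if p > 41: ...` → p > 41 is True → x = 0
So p = 42

Answer: 42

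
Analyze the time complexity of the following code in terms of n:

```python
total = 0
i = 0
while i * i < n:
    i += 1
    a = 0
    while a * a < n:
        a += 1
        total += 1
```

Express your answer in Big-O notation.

Each loop level contributes: √n × √n. Multiplying the contributions gives O(n).

Answer: O(n)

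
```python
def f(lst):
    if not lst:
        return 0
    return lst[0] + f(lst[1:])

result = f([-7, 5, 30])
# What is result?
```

(-7) + 5 + 30 + 0 = 28

Answer: 28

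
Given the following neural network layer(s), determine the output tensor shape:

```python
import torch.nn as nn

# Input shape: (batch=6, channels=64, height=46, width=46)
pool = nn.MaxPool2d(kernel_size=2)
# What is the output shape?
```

Input: (6, 64, 46, 46) -> Output: (6, 64, 23, 23)

Answer: (6, 64, 23, 23)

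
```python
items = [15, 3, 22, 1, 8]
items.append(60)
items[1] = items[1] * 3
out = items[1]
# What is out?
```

Trace:
`items = [15, 3, 22, 1, 8]` → items = [15, 3, 22, 1, 8]
`items.append(60)` → items = [15, 3, 22, 1, 8, 60]
`items[1] = items[1] * 3` → items = [15, 9, 22, 1, 8, 60]
`out = items[1]` → out = 9
So out = 9

Answer: 9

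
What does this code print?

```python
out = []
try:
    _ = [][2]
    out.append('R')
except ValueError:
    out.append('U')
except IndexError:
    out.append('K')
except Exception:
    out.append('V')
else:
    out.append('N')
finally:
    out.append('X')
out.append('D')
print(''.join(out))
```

Execution trace: 'K' (except IndexError) → 'X' (finally) → 'D' (after the try/except). Output: KXD

Answer: KXD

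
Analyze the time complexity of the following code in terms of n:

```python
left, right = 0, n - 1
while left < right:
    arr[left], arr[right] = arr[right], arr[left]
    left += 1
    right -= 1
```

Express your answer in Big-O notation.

This is In-place array reversal. Time complexity: O(n).

Answer: O(n)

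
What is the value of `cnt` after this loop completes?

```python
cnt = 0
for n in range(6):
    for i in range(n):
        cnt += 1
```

Triangle number: 0+1+2+...+5
`cnt` takes the values: 0 → 1 → 2 → 3 → 4 → 5 → 6 → 7 → 8 → 9 → 10 → 11 → 12 → 13 → 14 → 15

Answer: 15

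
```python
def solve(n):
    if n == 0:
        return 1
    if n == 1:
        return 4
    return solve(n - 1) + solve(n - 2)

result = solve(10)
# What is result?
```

Build up from base cases: solve(0)=1, solve(1)=4, solve(2)=5, solve(3)=9, solve(4)=14, solve(5)=23, solve(6)=37, ..., solve(10)=254

Answer: 254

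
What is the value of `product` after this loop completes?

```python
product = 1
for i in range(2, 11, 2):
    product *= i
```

Product of even numbers 2 to 10
`product` takes the values: 1 → 2 → 8 → 48 → 384 → 3840

Answer: 3840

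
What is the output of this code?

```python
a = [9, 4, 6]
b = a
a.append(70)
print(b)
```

Key concept: basic list aliasing.
Step by step:
`a = [9, 4, 6]` → a = [9, 4, 6]
`b = a` → b = [9, 4, 6] (same object as a)
`a.append(70)` → a = [9, 4, 6, 70] (same object as b); b = [9, 4, 6, 70] (same object as a)
`print(b)` → prints [9, 4, 6, 70]

Answer: [9, 4, 6, 70]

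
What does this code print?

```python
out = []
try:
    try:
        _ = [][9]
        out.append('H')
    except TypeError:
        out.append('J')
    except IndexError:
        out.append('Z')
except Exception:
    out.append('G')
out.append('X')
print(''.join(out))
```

Execution trace: 'Z' (inner except IndexError) → 'X' (after the try/except). Output: ZX

Answer: ZX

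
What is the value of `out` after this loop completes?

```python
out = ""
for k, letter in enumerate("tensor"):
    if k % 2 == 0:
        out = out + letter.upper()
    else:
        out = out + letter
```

Uppercase even positions in 'tensor'
`out` takes the values: "" → "T" → "Te" → "TeN" → "TeNs" → "TeNsO" → "TeNsOr"

Answer: "TeNsOr"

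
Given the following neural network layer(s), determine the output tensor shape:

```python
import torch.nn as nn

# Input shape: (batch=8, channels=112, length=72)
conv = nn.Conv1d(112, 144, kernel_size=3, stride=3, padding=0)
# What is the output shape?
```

Input: (8, 112, 72) -> Output: (8, 144, 24)

Answer: (8, 144, 24)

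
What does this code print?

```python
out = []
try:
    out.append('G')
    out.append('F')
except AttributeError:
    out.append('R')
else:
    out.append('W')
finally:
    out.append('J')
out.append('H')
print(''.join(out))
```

Execution trace: 'G' (try body) → 'F' (try body, no exception) → 'W' (else) → 'J' (finally) → 'H' (after the try/except). Output: GFWJH

Answer: GFWJH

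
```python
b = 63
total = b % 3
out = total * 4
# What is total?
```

Trace:
`b = 63` → b = 63
`total = b % 3` → total = 0
`out = total * 4` → out = 0
So total = 0

Answer: 0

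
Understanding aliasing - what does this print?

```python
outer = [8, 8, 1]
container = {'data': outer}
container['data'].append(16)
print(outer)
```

Key concept: dict holds reference to list.
Step by step:
`outer = [8, 8, 1]` → outer = [8, 8, 1]
`container = {'data': outer}` → container = {'data': [8, 8, 1]}
`container['data'].append(16)` → outer = [8, 8, 1, 16]; container = {'data': [8, 8, 1, 16]}
`print(outer)` → prints [8, 8, 1, 16]

Answer: [8, 8, 1, 16]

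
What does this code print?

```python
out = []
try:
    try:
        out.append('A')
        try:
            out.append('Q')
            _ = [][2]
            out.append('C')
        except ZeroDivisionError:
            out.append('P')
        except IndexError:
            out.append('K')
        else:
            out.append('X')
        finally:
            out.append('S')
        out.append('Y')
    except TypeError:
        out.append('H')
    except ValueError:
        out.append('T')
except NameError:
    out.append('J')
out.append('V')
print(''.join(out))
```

Execution trace: 'A' (try body) → 'Q' (inner try body) → 'K' (inner except IndexError) → 'S' (inner finally) → 'Y' (try body, no exception) → 'V' (after the try/except). Output: AQKSYV

Answer: AQKSYV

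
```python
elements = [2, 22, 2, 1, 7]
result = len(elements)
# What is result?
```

Trace:
`elements = [2, 22, 2, 1, 7]` → elements = [2, 22, 2, 1, 7]
`result = len(elements)` → result = 5
So result = 5

Answer: 5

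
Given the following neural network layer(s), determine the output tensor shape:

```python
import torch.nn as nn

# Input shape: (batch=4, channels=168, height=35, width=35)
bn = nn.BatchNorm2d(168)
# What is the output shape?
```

Input: (4, 168, 35, 35) -> Output: (4, 168, 35, 35)

Answer: (4, 168, 35, 35)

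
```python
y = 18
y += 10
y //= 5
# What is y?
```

Trace:
`y = 18` → y = 18
`y += 10` → y = 28
`y //= 5` → y = 5
So y = 5

Answer: 5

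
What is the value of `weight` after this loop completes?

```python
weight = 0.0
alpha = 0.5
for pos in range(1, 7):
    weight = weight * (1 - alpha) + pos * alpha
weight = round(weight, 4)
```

Moving average with lr=0.5
`weight` takes the values: 0.0 → 0.5 → 1.25 → 2.125 → 3.0625 → 4.03125 → 5.015625 → 5.0156

Answer: 5.0156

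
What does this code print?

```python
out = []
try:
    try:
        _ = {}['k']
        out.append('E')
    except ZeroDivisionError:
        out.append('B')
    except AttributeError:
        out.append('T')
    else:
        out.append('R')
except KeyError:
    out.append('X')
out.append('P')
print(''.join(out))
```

Execution trace: 'X' (outer except KeyError) → 'P' (after the try/except). Output: XP

Answer: XP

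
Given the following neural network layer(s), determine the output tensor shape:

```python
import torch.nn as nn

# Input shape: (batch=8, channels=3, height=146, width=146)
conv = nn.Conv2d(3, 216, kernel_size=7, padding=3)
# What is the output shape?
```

Input: (8, 3, 146, 146) -> Output: (8, 216, 146, 146)

Answer: (8, 216, 146, 146)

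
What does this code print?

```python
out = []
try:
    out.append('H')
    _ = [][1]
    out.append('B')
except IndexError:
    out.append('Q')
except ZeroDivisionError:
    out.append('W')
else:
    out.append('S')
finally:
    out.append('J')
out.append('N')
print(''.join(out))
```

Execution trace: 'H' (try body) → 'Q' (except IndexError) → 'J' (finally) → 'N' (after the try/except). Output: HQJN

Answer: HQJN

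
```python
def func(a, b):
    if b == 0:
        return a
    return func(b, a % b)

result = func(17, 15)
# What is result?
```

func(17, 15) -> func(15, 2) -> func(2, 1) -> func(1, 0) -> 1

Answer: 1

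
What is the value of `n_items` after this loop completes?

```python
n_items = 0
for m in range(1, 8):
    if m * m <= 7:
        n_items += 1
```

Count numbers where m² ≤ 7
`n_items` takes the values: 0 → 1 → 2

Answer: 2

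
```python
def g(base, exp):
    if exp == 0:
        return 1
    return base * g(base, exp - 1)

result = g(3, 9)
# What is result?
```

g(3, 9) = 3 * 3 * 3 * 3 * 3 * 3 * 3 * 3 * 3 = 19683

Answer: 19683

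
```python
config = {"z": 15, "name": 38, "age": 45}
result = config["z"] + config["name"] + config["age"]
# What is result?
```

Trace:
`config = {"z": 15, "name": 38, "age": 45}` → config = {'z': 15, 'name': 38, 'age': 45}
`result = config["z"] + config["name"] + config["age"]` → result = 98
So result = 98

Answer: 98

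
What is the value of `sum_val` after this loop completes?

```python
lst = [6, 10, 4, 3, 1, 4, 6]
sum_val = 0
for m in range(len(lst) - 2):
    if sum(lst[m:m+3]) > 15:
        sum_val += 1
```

Count windows with sum > 15
`sum_val` takes the values: 0 → 1 → 2

Answer: 2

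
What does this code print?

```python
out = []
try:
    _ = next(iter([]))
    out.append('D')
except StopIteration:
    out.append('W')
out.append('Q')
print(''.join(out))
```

Execution trace: 'W' (except StopIteration) → 'Q' (after the try/except). Output: WQ

Answer: WQ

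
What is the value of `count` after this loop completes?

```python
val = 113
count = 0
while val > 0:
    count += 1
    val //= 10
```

Count digits by repeated division by 10
`count` takes the values: 0 → 1 → 2 → 3

Answer: 3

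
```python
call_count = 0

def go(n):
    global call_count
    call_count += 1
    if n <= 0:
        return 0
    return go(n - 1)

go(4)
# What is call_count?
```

Linear recursion stepping by 1: 5 calls from n=4 down to ≤0.

Answer: 5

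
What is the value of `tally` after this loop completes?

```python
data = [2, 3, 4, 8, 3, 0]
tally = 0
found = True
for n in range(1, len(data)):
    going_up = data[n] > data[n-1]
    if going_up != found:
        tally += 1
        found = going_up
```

Count direction changes in [2, 3, 4, 8, 3, 0]
`tally` takes the values: 0 → 1

Answer: 1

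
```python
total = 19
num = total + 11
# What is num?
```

Trace:
`total = 19` → total = 19
`num = total + 11` → num = 30
So num = 30

Answer: 30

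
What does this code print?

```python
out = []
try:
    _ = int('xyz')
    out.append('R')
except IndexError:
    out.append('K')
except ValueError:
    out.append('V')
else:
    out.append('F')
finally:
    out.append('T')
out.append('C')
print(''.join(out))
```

Execution trace: 'V' (except ValueError) → 'T' (finally) → 'C' (after the try/except). Output: VTC

Answer: VTC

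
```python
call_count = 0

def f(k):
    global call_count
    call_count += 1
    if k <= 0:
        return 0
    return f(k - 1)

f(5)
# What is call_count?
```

Linear recursion stepping by 1: 6 calls from k=5 down to ≤0.

Answer: 6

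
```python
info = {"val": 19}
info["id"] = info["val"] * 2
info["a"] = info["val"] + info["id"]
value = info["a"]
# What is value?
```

Trace:
`info = {"val": 19}` → info = {'val': 19}
`info["id"] = info["val"] * 2` → info = {'val': 19, 'id': 38}
`info["a"] = info["val"] + info["id"]` → info = {'val': 19, 'id': 38, 'a': 57}
`value = info["a"]` → value = 57
So value = 57

Answer: 57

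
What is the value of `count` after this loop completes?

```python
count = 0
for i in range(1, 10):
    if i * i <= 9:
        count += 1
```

Count numbers where i² ≤ 9
`count` takes the values: 0 → 1 → 2 → 3

Answer: 3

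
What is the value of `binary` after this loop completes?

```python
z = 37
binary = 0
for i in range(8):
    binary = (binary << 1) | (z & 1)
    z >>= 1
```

Reverse lowest 8 bits of 37
`binary` takes the values: 0 → 1 → 2 → 5 → 10 → 20 → 41 → 82 → 164

Answer: 164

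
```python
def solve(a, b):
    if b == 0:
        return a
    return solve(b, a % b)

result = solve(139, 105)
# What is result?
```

solve(139, 105) -> solve(105, 34) -> solve(34, 3) -> solve(3, 1) -> solve(1, 0) -> 1

Answer: 1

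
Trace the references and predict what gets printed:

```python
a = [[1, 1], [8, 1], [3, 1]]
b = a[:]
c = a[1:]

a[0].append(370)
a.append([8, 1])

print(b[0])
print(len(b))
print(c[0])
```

Key concept: slice with nested mutation.
Step by step:
`a = [[1, 1], [8, 1], [3, 1]]` → a = [[1, 1], [8, 1], [3, 1]]
`b = a[:]` → b = [[1, 1], [8, 1], [3, 1]]
`c = a[1:]` → c = [[8, 1], [3, 1]]
`a[0].append(370)` → a = [[1, 1, 370], [8, 1], [3, 1]]; b = [[1, 1, 370], [8, 1], [3, 1]]
`a.append([8, 1])` → a = [[1, 1, 370], [8, 1], [3, 1], [8, 1]]
`print(b[0])` → prints [1, 1, 370]
`print(len(b))` → prints 3
`print(c[0])` → prints [8, 1]

Answer:
[1, 1, 370]
3
[8, 1]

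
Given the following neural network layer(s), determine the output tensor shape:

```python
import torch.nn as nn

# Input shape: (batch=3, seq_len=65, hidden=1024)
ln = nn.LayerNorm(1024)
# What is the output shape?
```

Input: (3, 65, 1024) -> Output: (3, 65, 1024)

Answer: (3, 65, 1024)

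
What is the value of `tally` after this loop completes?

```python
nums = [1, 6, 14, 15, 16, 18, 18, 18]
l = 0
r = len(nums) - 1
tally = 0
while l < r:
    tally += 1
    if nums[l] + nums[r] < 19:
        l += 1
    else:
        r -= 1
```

Steps to find pair summing to 19
`tally` takes the values: 0 → 1 → 2 → 3 → 4 → 5 → 6 → 7

Answer: 7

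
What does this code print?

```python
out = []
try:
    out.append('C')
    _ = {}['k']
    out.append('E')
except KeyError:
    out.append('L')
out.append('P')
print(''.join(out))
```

Execution trace: 'C' (try body) → 'L' (except KeyError) → 'P' (after the try/except). Output: CLP

Answer: CLP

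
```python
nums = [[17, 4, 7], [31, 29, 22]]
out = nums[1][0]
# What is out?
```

Trace:
`nums = [[17, 4, 7], [31, 29, 22]]` → nums = [[17, 4, 7], [31, 29, 22]]
`out = nums[1][0]` → out = 31
So out = 31

Answer: 31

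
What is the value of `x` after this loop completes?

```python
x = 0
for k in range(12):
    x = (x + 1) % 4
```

Increment mod 4, 12 times = 0
`x` takes the values: 0 → 1 → 2 → 3 → 0 → 1 → 2 → 3 → 0 → 1 → 2 → 3 → 0

Answer: 0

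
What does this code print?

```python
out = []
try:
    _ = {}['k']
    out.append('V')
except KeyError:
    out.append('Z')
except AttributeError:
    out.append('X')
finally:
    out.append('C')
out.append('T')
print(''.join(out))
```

Execution trace: 'Z' (except KeyError) → 'C' (finally) → 'T' (after the try/except). Output: ZCT

Answer: ZCT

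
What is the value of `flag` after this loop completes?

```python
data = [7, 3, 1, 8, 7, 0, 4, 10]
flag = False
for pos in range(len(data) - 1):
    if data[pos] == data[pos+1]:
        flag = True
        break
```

Check consecutive duplicates in [7, 3, 1, 8, 7, 0, 4, 10]
`flag` takes the values: False

Answer: False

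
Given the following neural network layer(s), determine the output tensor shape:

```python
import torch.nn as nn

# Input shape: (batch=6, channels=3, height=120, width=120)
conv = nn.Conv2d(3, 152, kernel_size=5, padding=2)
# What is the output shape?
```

Input: (6, 3, 120, 120) -> Output: (6, 152, 120, 120)

Answer: (6, 152, 120, 120)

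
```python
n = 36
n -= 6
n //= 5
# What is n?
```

Trace:
`n = 36` → n = 36
`n -= 6` → n = 30
`n //= 5` → n = 6
So n = 6

Answer: 6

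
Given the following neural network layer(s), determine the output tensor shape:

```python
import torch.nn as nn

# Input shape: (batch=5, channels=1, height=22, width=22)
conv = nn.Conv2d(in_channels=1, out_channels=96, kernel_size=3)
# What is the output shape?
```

Input: (5, 1, 22, 22) -> Output: (5, 96, 20, 20)

Answer: (5, 96, 20, 20)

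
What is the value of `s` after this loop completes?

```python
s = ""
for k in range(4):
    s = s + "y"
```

Repeat 'y' 4 times
`s` takes the values: "" → "y" → "yy" → "yyy" → "yyyy"

Answer: "yyyy"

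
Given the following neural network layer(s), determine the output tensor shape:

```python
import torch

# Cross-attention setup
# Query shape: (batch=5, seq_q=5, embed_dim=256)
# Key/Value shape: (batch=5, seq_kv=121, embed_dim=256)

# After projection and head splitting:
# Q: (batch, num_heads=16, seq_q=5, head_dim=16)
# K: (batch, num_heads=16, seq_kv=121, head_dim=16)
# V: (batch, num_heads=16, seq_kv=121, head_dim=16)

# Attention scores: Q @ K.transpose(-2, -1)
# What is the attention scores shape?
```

Input: (5, 5, 256) -> Output: (5, 16, 5, 121)

Answer: (5, 16, 5, 121)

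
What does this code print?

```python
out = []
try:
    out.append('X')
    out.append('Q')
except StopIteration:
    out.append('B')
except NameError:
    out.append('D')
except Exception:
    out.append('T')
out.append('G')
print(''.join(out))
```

Execution trace: 'X' (try body) → 'Q' (try body, no exception) → 'G' (after the try/except). Output: XQG

Answer: XQG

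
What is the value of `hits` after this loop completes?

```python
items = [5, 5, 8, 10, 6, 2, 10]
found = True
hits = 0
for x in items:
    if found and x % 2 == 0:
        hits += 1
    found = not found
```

Count even values at even positions
`hits` takes the values: 0 → 1 → 2 → 3

Answer: 3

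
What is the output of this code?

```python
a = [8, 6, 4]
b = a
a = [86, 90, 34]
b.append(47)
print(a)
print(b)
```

Key concept: rebinding vs mutation: a is rebound to a new list, b still points at the original.
Step by step:
`a = [8, 6, 4]` → a = [8, 6, 4]
`b = a` → b = [8, 6, 4] (same object as a)
`a = [86, 90, 34]` → a = [86, 90, 34]
`b.append(47)` → b = [8, 6, 4, 47]
`print(a)` → prints [86, 90, 34]
`print(b)` → prints [8, 6, 4, 47]

Answer:
[86, 90, 34]
[8, 6, 4, 47]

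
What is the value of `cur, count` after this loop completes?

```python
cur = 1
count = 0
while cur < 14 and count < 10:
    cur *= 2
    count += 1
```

Double until >= 14 or 10 iterations
`cur, count` takes the values: (1, 0) → (2, 0) → (2, 1) → (4, 1) → (4, 2) → (8, 2) → (8, 3) → (16, 3) → (16, 4)

Answer: 16, 4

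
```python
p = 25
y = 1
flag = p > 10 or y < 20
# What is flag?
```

Trace:
`p = 25` → p = 25
`y = 1` → y = 1
`flag = p > 10 or y < 20` → flag = True
So flag = True

Answer: True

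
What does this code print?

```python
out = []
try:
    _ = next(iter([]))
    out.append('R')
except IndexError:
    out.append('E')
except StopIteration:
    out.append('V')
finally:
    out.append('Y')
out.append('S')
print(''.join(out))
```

Execution trace: 'V' (except StopIteration) → 'Y' (finally) → 'S' (after the try/except). Output: VYS

Answer: VYS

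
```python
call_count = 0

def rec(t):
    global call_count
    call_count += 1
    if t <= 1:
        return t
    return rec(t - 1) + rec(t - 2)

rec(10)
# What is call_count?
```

Calls(t) = 1 + Calls(t-1) + Calls(t-2); Calls(0)=Calls(1)=1. For t=10 this gives 177.

Answer: 177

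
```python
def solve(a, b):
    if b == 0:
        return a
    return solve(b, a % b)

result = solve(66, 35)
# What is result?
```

solve(66, 35) -> solve(35, 31) -> solve(31, 4) -> solve(4, 3) -> solve(3, 1) -> solve(1, 0) -> 1

Answer: 1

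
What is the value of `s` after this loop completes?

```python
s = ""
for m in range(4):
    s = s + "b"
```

Repeat 'b' 4 times
`s` takes the values: "" → "b" → "bb" → "bbb" → "bbbb"

Answer: "bbbb"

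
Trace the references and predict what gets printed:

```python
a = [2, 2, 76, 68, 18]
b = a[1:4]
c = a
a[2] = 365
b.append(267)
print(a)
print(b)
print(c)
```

Key concept: slice vs alias.
Step by step:
`a = [2, 2, 76, 68, 18]` → a = [2, 2, 76, 68, 18]
`b = a[1:4]` → b = [2, 76, 68]
`c = a` → c = [2, 2, 76, 68, 18] (same object as a)
`a[2] = 365` → a = [2, 2, 365, 68, 18] (same object as c); c = [2, 2, 365, 68, 18] (same object as a)
`b.append(267)` → b = [2, 76, 68, 267]
`print(a)` → prints [2, 2, 365, 68, 18]
`print(b)` → prints [2, 76, 68, 267]
`print(c)` → prints [2, 2, 365, 68, 18]

Answer:
[2, 2, 365, 68, 18]
[2, 76, 68, 267]
[2, 2, 365, 68, 18]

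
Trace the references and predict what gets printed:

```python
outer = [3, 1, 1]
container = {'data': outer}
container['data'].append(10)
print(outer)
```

Key concept: dict holds reference to list.
Step by step:
`outer = [3, 1, 1]` → outer = [3, 1, 1]
`container = {'data': outer}` → container = {'data': [3, 1, 1]}
`container['data'].append(10)` → outer = [3, 1, 1, 10]; container = {'data': [3, 1, 1, 10]}
`print(outer)` → prints [3, 1, 1, 10]

Answer: [3, 1, 1, 10]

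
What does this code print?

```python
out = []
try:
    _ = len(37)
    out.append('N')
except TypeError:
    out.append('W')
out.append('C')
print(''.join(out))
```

Execution trace: 'W' (except TypeError) → 'C' (after the try/except). Output: WC

Answer: WC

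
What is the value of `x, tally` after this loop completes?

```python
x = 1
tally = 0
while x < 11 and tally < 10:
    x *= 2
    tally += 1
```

Double until >= 11 or 10 iterations
`x, tally` takes the values: (1, 0) → (2, 0) → (2, 1) → (4, 1) → (4, 2) → (8, 2) → (8, 3) → (16, 3) → (16, 4)

Answer: 16, 4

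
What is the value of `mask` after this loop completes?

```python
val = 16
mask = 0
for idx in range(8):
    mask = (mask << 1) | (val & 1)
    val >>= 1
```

Reverse lowest 8 bits of 16
`mask` takes the values: 0 → 1 → 2 → 4 → 8

Answer: 8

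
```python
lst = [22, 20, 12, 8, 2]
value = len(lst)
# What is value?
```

Trace:
`lst = [22, 20, 12, 8, 2]` → lst = [22, 20, 12, 8, 2]
`value = len(lst)` → value = 5
So value = 5

Answer: 5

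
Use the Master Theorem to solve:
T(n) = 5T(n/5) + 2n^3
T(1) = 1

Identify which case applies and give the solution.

a=5, b=5, f(n)=2n^3. log_5(5) = 1. Since c=3 > 1 and the regularity condition holds (5(n/5)^3 = (5/5^3)n^3 with 5/5^3 < 1), Case 3 applies: T(n) = Θ(f(n)) = O(n^3).

Answer: O(n^3) - Case 3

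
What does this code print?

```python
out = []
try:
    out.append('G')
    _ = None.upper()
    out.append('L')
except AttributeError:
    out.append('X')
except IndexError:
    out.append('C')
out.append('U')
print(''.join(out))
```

Execution trace: 'G' (try body) → 'X' (except AttributeError) → 'U' (after the try/except). Output: GXU

Answer: GXU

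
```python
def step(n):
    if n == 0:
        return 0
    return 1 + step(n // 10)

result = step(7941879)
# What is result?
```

Count of digits of 7941879: 7

Answer: 7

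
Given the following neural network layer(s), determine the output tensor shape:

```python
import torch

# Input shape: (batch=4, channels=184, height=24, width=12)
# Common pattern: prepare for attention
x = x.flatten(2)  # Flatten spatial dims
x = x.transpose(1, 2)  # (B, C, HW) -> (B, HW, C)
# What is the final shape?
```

Input: (4, 184, 24, 12) -> after flatten(2): (4, 184, 288) -> Output: (4, 288, 184)

Answer: (4, 288, 184)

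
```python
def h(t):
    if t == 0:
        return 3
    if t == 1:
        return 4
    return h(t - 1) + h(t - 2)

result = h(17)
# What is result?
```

Build up from base cases: h(0)=3, h(1)=4, h(2)=7, h(3)=11, h(4)=18, h(5)=29, h(6)=47, ..., h(17)=9349

Answer: 9349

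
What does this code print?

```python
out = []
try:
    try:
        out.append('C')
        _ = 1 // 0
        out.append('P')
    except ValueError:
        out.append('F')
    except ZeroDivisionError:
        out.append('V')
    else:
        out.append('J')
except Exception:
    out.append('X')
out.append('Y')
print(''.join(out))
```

Execution trace: 'C' (inner try body) → 'V' (inner except ZeroDivisionError) → 'Y' (after the try/except). Output: CVY

Answer: CVY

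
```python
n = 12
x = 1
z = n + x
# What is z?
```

Trace:
`n = 12` → n = 12
`x = 1` → x = 1
`z = n + x` → z = 13
So z = 13

Answer: 13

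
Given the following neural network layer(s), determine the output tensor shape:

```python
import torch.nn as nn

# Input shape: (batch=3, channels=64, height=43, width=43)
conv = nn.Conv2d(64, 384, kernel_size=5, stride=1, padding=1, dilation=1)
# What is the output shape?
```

Input: (3, 64, 43, 43) -> Output: (3, 384, 41, 41)

Answer: (3, 384, 41, 41)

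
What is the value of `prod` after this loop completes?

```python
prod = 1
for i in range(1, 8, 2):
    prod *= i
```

Product of 1, 3, 5, ... up to 7
`prod` takes the values: 1 → 3 → 15 → 105

Answer: 105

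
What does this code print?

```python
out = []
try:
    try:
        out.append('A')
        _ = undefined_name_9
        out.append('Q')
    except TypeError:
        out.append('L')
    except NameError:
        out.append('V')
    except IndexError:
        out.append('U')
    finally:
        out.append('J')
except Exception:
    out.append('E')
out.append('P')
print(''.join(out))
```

Execution trace: 'A' (inner try body) → 'V' (inner except NameError) → 'J' (inner finally) → 'P' (after the try/except). Output: AVJP

Answer: AVJP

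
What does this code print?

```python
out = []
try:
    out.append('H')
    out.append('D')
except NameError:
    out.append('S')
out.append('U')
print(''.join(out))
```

Execution trace: 'H' (try body) → 'D' (try body, no exception) → 'U' (after the try/except). Output: HDU

Answer: HDU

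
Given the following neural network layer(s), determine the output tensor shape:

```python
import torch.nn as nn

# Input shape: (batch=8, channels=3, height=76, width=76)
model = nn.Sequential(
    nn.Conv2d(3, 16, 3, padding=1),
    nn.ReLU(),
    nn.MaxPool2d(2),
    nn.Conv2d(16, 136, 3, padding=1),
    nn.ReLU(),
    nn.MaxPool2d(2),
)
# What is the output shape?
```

Input: (8, 3, 76, 76) -> after first Conv2d: (8, 16, 76, 76) -> after first MaxPool2d: (8, 16, 38, 38) -> after second Conv2d: (8, 136, 38, 38) -> Output: (8, 136, 19, 19)

Answer: (8, 136, 19, 19)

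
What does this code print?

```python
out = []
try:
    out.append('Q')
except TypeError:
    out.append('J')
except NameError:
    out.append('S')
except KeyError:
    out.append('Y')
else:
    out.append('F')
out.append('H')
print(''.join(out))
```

Execution trace: 'Q' (try body, no exception) → 'F' (else) → 'H' (after the try/except). Output: QFH

Answer: QFH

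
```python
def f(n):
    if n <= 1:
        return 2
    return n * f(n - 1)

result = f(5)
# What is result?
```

f(5) = 5 * 4 * 3 * 2 * 2 = 240

Answer: 240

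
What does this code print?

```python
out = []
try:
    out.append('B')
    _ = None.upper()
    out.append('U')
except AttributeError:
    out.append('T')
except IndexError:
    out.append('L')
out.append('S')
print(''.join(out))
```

Execution trace: 'B' (try body) → 'T' (except AttributeError) → 'S' (after the try/except). Output: BTS

Answer: BTS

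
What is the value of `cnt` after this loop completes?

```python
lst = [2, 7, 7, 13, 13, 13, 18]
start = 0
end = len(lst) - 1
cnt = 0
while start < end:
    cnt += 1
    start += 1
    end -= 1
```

Iterations until pointers meet (list length 7)
`cnt` takes the values: 0 → 1 → 2 → 3

Answer: 3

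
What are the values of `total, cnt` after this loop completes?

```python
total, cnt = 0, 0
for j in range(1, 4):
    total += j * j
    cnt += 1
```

Sum of squares and count
`total, cnt` takes the values: (0, 0) → (1, 0) → (1, 1) → (5, 1) → (5, 2) → (14, 2) → (14, 3)

Answer: 14, 3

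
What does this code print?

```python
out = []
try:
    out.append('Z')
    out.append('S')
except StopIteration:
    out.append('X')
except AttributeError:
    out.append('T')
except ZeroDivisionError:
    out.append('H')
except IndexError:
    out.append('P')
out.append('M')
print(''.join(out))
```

Execution trace: 'Z' (try body) → 'S' (try body, no exception) → 'M' (after the try/except). Output: ZSM

Answer: ZSM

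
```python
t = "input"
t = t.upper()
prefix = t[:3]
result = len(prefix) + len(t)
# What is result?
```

Trace:
`t = "input"` → t = 'input'
`t = t.upper()` → t = 'INPUT'
`prefix = t[:3]` → prefix = 'INP'
`result = len(prefix) + len(t)` → result = 8
So result = 8

Answer: 8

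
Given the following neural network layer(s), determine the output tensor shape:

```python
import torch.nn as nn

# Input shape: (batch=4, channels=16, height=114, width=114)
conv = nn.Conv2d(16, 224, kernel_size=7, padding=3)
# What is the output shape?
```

Input: (4, 16, 114, 114) -> Output: (4, 224, 114, 114)

Answer: (4, 224, 114, 114)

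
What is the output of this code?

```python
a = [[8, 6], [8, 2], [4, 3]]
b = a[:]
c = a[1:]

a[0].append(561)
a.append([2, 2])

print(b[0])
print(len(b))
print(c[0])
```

Key concept: slice with nested mutation.
Step by step:
`a = [[8, 6], [8, 2], [4, 3]]` → a = [[8, 6], [8, 2], [4, 3]]
`b = a[:]` → b = [[8, 6], [8, 2], [4, 3]]
`c = a[1:]` → c = [[8, 2], [4, 3]]
`a[0].append(561)` → a = [[8, 6, 561], [8, 2], [4, 3]]; b = [[8, 6, 561], [8, 2], [4, 3]]
`a.append([2, 2])` → a = [[8, 6, 561], [8, 2], [4, 3], [2, 2]]
`print(b[0])` → prints [8, 6, 561]
`print(len(b))` → prints 3
`print(c[0])` → prints [8, 2]

Answer:
[8, 6, 561]
3
[8, 2]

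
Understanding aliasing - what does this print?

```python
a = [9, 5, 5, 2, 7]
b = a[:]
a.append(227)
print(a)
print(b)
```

Key concept: slice [:] creates copy.
Step by step:
`a = [9, 5, 5, 2, 7]` → a = [9, 5, 5, 2, 7]
`b = a[:]` → b = [9, 5, 5, 2, 7]
`a.append(227)` → a = [9, 5, 5, 2, 7, 227]
`print(a)` → prints [9, 5, 5, 2, 7, 227]
`print(b)` → prints [9, 5, 5, 2, 7]

Answer:
[9, 5, 5, 2, 7, 227]
[9, 5, 5, 2, 7]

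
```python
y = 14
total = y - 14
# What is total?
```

Trace:
`y = 14` → y = 14
`total = y - 14` → total = 0
So total = 0

Answer: 0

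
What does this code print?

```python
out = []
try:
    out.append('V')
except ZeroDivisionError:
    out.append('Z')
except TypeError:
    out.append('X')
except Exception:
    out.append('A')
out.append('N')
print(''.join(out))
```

Execution trace: 'V' (try body, no exception) → 'N' (after the try/except). Output: VN

Answer: VN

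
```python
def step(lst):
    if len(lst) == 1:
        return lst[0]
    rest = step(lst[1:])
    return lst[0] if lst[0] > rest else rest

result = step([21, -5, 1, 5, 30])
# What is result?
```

Recursive max over [21, -5, 1, 5, 30] = 30

Answer: 30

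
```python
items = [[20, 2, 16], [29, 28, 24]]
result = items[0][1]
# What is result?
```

Trace:
`items = [[20, 2, 16], [29, 28, 24]]` → items = [[20, 2, 16], [29, 28, 24]]
`result = items[0][1]` → result = 2
So result = 2

Answer: 2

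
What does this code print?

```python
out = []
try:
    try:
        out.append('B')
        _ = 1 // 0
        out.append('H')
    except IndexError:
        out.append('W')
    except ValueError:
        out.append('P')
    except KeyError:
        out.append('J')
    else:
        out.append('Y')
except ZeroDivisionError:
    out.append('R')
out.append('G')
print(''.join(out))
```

Execution trace: 'B' (inner try body) → 'R' (outer except ZeroDivisionError) → 'G' (after the try/except). Output: BRG

Answer: BRG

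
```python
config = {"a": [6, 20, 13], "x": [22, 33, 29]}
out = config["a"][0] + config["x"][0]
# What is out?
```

Trace:
`config = {"a": [6, 20, 13], "x": [22, 33, 29]}` → config = {'a': [6, 20, 13], 'x': [22, 33, 29]}
`out = config["a"][0] + config["x"][0]` → out = 28
So out = 28

Answer: 28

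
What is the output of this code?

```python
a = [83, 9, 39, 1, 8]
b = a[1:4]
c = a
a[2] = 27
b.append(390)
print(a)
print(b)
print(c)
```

Key concept: slice vs alias.
Step by step:
`a = [83, 9, 39, 1, 8]` → a = [83, 9, 39, 1, 8]
`b = a[1:4]` → b = [9, 39, 1]
`c = a` → c = [83, 9, 39, 1, 8] (same object as a)
`a[2] = 27` → a = [83, 9, 27, 1, 8] (same object as c); c = [83, 9, 27, 1, 8] (same object as a)
`b.append(390)` → b = [9, 39, 1, 390]
`print(a)` → prints [83, 9, 27, 1, 8]
`print(b)` → prints [9, 39, 1, 390]
`print(c)` → prints [83, 9, 27, 1, 8]

Answer:
[83, 9, 27, 1, 8]
[9, 39, 1, 390]
[83, 9, 27, 1, 8]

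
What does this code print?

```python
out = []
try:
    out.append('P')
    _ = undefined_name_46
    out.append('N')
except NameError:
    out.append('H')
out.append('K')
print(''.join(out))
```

Execution trace: 'P' (try body) → 'H' (except NameError) → 'K' (after the try/except). Output: PHK

Answer: PHK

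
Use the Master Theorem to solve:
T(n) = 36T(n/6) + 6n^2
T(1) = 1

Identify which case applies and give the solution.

a=36, b=6, f(n)=6n^2. log_6(36) = 2. Since c=2 = 2, Case 2 applies: T(n) = Θ(n^log_b(a) · log n) = O(n^2 log n).

Answer: O(n^2 log n) - Case 2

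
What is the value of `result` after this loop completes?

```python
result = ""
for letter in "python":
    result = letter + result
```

Reverse 'python'
`result` takes the values: "" → "p" → "yp" → "typ" → "htyp" → "ohtyp" → "nohtyp"

Answer: "nohtyp"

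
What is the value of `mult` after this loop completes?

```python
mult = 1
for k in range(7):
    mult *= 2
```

2^7 = 128
`mult` takes the values: 1 → 2 → 4 → 8 → 16 → 32 → 64 → 128

Answer: 128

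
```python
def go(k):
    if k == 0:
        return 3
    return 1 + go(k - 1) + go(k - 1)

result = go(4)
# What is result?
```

go(k) = 1 + 2·go(k-1), go(0)=3. Closed form: (3+1)·2^4 - 1 = 63.

Answer: 63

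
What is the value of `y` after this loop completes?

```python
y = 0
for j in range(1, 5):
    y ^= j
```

XOR of 1 to 4
`y` takes the values: 0 → 1 → 3 → 0 → 4

Answer: 4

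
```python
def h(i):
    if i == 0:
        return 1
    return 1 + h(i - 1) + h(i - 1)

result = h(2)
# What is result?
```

h(i) = 1 + 2·h(i-1), h(0)=1. Closed form: (1+1)·2^2 - 1 = 7.

Answer: 7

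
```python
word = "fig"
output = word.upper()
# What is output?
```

Trace:
`word = "fig"` → word = 'fig'
`output = word.upper()` → output = 'FIG'
So output = 'FIG'

Answer: 'FIG'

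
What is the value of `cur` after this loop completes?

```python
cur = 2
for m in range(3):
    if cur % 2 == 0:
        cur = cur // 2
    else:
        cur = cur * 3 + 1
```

Collatz-style transformation from 2
`cur` takes the values: 2 → 1 → 4 → 2

Answer: 2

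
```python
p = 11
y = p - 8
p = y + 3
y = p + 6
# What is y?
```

Trace:
`p = 11` → p = 11
`y = p - 8` → y = 3
`p = y + 3` → p = 6
`y = p + 6` → y = 12
So y = 12

Answer: 12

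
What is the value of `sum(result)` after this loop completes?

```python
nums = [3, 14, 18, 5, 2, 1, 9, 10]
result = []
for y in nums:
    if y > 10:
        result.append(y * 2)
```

Sum of doubled values > 10
`result` takes the values: [] → [28] → [28, 36]
So `sum(result)` = 64

Answer: 64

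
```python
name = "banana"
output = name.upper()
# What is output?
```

Trace:
`name = "banana"` → name = 'banana'
`output = name.upper()` → output = 'BANANA'
So output = 'BANANA'

Answer: 'BANANA'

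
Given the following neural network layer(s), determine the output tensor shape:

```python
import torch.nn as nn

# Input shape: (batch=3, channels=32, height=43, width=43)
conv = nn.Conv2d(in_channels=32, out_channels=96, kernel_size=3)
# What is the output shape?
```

Input: (3, 32, 43, 43) -> Output: (3, 96, 41, 41)

Answer: (3, 96, 41, 41)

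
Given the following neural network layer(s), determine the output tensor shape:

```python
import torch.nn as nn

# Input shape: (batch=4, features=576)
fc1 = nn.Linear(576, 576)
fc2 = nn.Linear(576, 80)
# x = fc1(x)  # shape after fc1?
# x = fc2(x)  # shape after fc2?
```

Input: (4, 576) -> after fc1: (4, 576) -> Output: (4, 80)

Answer: (4, 80)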